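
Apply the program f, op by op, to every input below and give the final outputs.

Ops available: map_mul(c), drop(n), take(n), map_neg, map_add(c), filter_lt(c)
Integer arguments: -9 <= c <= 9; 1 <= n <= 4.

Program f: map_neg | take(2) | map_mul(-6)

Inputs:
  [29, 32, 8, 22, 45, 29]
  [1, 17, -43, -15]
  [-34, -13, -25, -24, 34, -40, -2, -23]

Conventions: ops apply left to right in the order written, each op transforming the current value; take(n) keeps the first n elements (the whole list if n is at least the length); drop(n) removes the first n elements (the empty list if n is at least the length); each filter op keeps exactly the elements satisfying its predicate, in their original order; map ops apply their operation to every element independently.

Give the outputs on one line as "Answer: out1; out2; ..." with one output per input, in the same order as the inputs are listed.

Execution, op by op:
  [29, 32, 8, 22, 45, 29] -> [-29, -32, -8, -22, -45, -29] -> [-29, -32] -> [174, 192]
  [1, 17, -43, -15] -> [-1, -17, 43, 15] -> [-1, -17] -> [6, 102]
  [-34, -13, -25, -24, 34, -40, -2, -23] -> [34, 13, 25, 24, -34, 40, 2, 23] -> [34, 13] -> [-204, -78]

[174, 192]; [6, 102]; [-204, -78]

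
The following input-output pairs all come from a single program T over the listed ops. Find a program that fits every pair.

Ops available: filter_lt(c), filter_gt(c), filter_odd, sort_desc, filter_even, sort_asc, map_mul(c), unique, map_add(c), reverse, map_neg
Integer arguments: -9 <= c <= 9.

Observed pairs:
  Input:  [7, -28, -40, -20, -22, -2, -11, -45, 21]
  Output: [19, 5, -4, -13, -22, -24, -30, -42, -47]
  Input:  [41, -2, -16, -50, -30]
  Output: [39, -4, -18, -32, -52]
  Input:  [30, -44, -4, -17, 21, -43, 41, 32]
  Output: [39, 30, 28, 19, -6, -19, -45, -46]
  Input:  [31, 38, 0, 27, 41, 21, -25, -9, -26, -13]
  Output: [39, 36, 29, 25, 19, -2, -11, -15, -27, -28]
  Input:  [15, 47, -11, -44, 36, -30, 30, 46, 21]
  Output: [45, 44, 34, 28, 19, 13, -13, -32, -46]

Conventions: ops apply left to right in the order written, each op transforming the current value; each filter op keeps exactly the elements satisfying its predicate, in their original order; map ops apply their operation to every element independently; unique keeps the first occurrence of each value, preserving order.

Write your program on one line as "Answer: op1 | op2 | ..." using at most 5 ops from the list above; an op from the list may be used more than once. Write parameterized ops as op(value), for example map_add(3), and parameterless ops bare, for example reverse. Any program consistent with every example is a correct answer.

map_add(5) | sort_desc | sort_asc | map_add(-7) | reverse

Check, running the answer program on each example:
  [7, -28, -40, -20, -22, -2, -11, -45, 21] -> [12, -23, -35, -15, -17, 3, -6, -40, 26] -> [26, 12, 3, -6, -15, -17, -23, -35, -40] -> [-40, -35, -23, -17, -15, -6, 3, 12, 26] -> [-47, -42, -30, -24, -22, -13, -4, 5, 19] -> [19, 5, -4, -13, -22, -24, -30, -42, -47]
  [41, -2, -16, -50, -30] -> [46, 3, -11, -45, -25] -> [46, 3, -11, -25, -45] -> [-45, -25, -11, 3, 46] -> [-52, -32, -18, -4, 39] -> [39, -4, -18, -32, -52]
  [30, -44, -4, -17, 21, -43, 41, 32] -> [35, -39, 1, -12, 26, -38, 46, 37] -> [46, 37, 35, 26, 1, -12, -38, -39] -> [-39, -38, -12, 1, 26, 35, 37, 46] -> [-46, -45, -19, -6, 19, 28, 30, 39] -> [39, 30, 28, 19, -6, -19, -45, -46]
  [31, 38, 0, 27, 41, 21, -25, -9, -26, -13] -> [36, 43, 5, 32, 46, 26, -20, -4, -21, -8] -> [46, 43, 36, 32, 26, 5, -4, -8, -20, -21] -> [-21, -20, -8, -4, 5, 26, 32, 36, 43, 46] -> [-28, -27, -15, -11, -2, 19, 25, 29, 36, 39] -> [39, 36, 29, 25, 19, -2, -11, -15, -27, -28]
  [15, 47, -11, -44, 36, -30, 30, 46, 21] -> [20, 52, -6, -39, 41, -25, 35, 51, 26] -> [52, 51, 41, 35, 26, 20, -6, -25, -39] -> [-39, -25, -6, 20, 26, 35, 41, 51, 52] -> [-46, -32, -13, 13, 19, 28, 34, 44, 45] -> [45, 44, 34, 28, 19, 13, -13, -32, -46]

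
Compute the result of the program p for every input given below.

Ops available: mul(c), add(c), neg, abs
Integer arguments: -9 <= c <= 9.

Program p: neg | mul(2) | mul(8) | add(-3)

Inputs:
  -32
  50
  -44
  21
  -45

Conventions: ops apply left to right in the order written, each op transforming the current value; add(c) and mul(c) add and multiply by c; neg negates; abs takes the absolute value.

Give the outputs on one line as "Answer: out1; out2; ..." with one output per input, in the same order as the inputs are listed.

509; -803; 701; -339; 717

Execution, op by op:
  -32 -> 32 -> 64 -> 512 -> 509
  50 -> -50 -> -100 -> -800 -> -803
  -44 -> 44 -> 88 -> 704 -> 701
  21 -> -21 -> -42 -> -336 -> -339
  -45 -> 45 -> 90 -> 720 -> 717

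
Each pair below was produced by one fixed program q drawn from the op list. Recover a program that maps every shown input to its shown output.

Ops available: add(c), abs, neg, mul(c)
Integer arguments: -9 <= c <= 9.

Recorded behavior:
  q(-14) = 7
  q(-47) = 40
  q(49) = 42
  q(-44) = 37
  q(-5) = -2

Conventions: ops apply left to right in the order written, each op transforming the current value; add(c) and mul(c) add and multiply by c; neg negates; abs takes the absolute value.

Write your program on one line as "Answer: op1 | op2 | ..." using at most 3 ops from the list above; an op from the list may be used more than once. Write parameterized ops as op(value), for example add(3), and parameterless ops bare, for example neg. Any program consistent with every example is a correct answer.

abs | add(-7)

Check, running the answer program on each example:
  -14 -> 14 -> 7
  -47 -> 47 -> 40
  49 -> 49 -> 42
  -44 -> 44 -> 37
  -5 -> 5 -> -2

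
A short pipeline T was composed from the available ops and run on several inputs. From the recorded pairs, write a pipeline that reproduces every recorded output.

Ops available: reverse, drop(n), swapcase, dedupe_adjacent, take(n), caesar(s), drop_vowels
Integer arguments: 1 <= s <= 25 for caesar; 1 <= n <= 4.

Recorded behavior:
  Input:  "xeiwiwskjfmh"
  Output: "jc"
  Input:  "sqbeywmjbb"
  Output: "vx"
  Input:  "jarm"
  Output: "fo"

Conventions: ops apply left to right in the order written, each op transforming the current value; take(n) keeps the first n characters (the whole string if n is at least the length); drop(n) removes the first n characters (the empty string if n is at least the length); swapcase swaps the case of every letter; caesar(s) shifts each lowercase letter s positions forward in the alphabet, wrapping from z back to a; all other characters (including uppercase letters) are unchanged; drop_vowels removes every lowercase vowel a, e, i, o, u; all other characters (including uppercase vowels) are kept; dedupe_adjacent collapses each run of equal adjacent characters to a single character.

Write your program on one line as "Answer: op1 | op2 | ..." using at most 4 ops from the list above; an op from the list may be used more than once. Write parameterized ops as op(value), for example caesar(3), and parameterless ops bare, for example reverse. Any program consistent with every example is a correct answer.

take(2) | caesar(5) | reverse

Check, running the answer program on each example:
  "xeiwiwskjfmh" -> "xe" -> "cj" -> "jc"
  "sqbeywmjbb" -> "sq" -> "xv" -> "vx"
  "jarm" -> "ja" -> "of" -> "fo"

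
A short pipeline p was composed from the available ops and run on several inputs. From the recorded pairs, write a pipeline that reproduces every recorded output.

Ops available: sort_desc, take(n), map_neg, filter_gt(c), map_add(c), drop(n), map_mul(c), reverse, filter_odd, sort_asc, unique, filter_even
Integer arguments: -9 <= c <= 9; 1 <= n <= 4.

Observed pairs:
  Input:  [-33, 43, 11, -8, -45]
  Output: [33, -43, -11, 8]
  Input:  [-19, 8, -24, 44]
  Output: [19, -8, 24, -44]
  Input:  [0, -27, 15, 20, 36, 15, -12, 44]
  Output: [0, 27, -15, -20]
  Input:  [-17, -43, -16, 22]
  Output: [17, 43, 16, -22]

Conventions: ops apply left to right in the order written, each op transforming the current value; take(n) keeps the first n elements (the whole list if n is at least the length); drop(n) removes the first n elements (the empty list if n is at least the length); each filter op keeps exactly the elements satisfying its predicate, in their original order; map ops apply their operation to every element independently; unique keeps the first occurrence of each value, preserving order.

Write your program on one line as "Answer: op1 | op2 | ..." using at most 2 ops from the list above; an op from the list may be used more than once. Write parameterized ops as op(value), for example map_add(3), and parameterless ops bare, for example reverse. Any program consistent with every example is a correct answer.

take(4) | map_neg

Check, running the answer program on each example:
  [-33, 43, 11, -8, -45] -> [-33, 43, 11, -8] -> [33, -43, -11, 8]
  [-19, 8, -24, 44] -> [-19, 8, -24, 44] -> [19, -8, 24, -44]
  [0, -27, 15, 20, 36, 15, -12, 44] -> [0, -27, 15, 20] -> [0, 27, -15, -20]
  [-17, -43, -16, 22] -> [-17, -43, -16, 22] -> [17, 43, 16, -22]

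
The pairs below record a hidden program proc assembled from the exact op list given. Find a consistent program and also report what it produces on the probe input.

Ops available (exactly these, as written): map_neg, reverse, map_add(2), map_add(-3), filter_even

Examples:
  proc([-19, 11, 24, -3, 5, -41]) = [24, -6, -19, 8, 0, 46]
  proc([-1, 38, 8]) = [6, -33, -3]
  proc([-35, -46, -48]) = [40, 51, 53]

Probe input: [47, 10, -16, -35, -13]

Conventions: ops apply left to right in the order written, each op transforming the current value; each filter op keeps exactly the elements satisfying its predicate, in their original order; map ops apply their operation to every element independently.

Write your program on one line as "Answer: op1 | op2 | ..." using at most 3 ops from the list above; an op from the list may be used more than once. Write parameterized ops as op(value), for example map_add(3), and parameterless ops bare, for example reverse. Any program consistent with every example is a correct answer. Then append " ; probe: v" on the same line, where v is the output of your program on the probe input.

map_add(-3) | map_neg | map_add(2) ; probe: [-42, -5, 21, 40, 18]

Check, running the answer program on each example:
  [-19, 11, 24, -3, 5, -41] -> [-22, 8, 21, -6, 2, -44] -> [22, -8, -21, 6, -2, 44] -> [24, -6, -19, 8, 0, 46]
  [-1, 38, 8] -> [-4, 35, 5] -> [4, -35, -5] -> [6, -33, -3]
  [-35, -46, -48] -> [-38, -49, -51] -> [38, 49, 51] -> [40, 51, 53]
  probe: [47, 10, -16, -35, -13] -> [44, 7, -19, -38, -16] -> [-44, -7, 19, 38, 16] -> [-42, -5, 21, 40, 18]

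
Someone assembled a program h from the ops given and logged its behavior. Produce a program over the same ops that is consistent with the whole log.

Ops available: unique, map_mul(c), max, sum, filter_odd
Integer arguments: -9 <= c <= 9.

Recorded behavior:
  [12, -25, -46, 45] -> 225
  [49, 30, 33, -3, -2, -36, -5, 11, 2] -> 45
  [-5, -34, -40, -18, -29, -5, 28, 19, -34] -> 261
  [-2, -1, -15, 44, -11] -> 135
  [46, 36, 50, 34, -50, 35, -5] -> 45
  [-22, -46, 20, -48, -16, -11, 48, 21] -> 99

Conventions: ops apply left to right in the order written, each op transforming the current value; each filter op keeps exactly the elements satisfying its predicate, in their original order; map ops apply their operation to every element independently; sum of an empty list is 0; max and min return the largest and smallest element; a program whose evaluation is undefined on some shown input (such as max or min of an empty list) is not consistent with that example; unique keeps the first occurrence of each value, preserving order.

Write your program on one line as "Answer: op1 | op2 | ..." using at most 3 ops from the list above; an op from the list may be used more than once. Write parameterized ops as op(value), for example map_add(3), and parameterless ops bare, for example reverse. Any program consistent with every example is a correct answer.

map_mul(-9) | filter_odd | max

Check, running the answer program on each example:
  [12, -25, -46, 45] -> [-108, 225, 414, -405] -> [225, -405] -> 225
  [49, 30, 33, -3, -2, -36, -5, 11, 2] -> [-441, -270, -297, 27, 18, 324, 45, -99, -18] -> [-441, -297, 27, 45, -99] -> 45
  [-5, -34, -40, -18, -29, -5, 28, 19, -34] -> [45, 306, 360, 162, 261, 45, -252, -171, 306] -> [45, 261, 45, -171] -> 261
  [-2, -1, -15, 44, -11] -> [18, 9, 135, -396, 99] -> [9, 135, 99] -> 135
  [46, 36, 50, 34, -50, 35, -5] -> [-414, -324, -450, -306, 450, -315, 45] -> [-315, 45] -> 45
  [-22, -46, 20, -48, -16, -11, 48, 21] -> [198, 414, -180, 432, 144, 99, -432, -189] -> [99, -189] -> 99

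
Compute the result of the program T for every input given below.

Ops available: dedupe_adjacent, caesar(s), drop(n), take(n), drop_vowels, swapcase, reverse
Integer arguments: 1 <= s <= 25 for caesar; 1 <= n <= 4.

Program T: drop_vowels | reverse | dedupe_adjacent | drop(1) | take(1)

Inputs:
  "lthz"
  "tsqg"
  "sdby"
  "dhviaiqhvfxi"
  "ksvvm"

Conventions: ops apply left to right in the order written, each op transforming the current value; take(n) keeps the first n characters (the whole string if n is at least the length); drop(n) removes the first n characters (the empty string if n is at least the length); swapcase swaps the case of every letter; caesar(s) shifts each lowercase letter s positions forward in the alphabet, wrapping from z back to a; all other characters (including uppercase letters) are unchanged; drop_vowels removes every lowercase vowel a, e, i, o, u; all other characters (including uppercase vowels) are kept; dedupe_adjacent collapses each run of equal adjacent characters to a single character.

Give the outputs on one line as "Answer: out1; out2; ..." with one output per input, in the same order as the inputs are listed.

Execution, op by op:
  "lthz" -> "lthz" -> "zhtl" -> "zhtl" -> "htl" -> "h"
  "tsqg" -> "tsqg" -> "gqst" -> "gqst" -> "qst" -> "q"
  "sdby" -> "sdby" -> "ybds" -> "ybds" -> "bds" -> "b"
  "dhviaiqhvfxi" -> "dhvqhvfx" -> "xfvhqvhd" -> "xfvhqvhd" -> "fvhqvhd" -> "f"
  "ksvvm" -> "ksvvm" -> "mvvsk" -> "mvsk" -> "vsk" -> "v"

"h"; "q"; "b"; "f"; "v"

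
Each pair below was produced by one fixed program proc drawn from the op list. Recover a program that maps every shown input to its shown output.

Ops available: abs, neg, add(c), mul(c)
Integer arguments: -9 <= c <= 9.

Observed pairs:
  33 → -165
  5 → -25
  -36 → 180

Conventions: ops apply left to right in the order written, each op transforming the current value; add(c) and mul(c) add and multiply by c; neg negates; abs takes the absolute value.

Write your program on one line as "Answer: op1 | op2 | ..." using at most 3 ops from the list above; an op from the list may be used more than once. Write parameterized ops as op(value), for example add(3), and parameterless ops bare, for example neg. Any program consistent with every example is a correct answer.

mul(5) | neg

Check, running the answer program on each example:
  33 -> 165 -> -165
  5 -> 25 -> -25
  -36 -> -180 -> 180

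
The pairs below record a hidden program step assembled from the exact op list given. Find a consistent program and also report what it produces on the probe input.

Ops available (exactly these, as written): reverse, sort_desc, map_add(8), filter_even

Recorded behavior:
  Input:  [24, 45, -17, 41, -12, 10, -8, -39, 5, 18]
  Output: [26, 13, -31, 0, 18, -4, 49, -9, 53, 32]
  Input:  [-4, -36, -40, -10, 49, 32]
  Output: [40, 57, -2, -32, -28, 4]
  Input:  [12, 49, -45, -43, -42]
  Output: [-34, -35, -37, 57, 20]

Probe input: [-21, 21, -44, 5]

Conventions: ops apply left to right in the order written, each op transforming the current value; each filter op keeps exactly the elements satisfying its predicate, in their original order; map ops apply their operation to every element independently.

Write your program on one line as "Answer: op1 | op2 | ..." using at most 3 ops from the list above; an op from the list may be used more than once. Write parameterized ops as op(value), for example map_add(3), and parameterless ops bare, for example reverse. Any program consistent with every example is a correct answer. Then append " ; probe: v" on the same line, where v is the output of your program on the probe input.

reverse | map_add(8) ; probe: [13, -36, 29, -13]

Check, running the answer program on each example:
  [24, 45, -17, 41, -12, 10, -8, -39, 5, 18] -> [18, 5, -39, -8, 10, -12, 41, -17, 45, 24] -> [26, 13, -31, 0, 18, -4, 49, -9, 53, 32]
  [-4, -36, -40, -10, 49, 32] -> [32, 49, -10, -40, -36, -4] -> [40, 57, -2, -32, -28, 4]
  [12, 49, -45, -43, -42] -> [-42, -43, -45, 49, 12] -> [-34, -35, -37, 57, 20]
  probe: [-21, 21, -44, 5] -> [5, -44, 21, -21] -> [13, -36, 29, -13]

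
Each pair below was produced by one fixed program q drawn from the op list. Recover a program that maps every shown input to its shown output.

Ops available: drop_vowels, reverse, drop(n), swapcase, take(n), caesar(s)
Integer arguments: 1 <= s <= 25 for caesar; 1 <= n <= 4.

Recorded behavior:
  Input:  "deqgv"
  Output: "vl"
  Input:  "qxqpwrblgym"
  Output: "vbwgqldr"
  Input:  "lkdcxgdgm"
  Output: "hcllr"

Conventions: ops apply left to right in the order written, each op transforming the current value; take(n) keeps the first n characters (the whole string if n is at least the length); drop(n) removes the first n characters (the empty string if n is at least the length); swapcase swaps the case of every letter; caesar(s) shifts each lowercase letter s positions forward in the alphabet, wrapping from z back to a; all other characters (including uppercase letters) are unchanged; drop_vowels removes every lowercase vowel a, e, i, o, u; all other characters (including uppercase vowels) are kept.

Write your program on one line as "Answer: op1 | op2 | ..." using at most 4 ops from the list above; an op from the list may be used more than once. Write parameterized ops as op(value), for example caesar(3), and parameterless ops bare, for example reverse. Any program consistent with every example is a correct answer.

drop(2) | caesar(14) | caesar(17) | drop_vowels

Check, running the answer program on each example:
  "deqgv" -> "qgv" -> "euj" -> "vla" -> "vl"
  "qxqpwrblgym" -> "qpwrblgym" -> "edkfpzuma" -> "vubwgqldr" -> "vbwgqldr"
  "lkdcxgdgm" -> "dcxgdgm" -> "rqlurua" -> "ihclilr" -> "hcllr"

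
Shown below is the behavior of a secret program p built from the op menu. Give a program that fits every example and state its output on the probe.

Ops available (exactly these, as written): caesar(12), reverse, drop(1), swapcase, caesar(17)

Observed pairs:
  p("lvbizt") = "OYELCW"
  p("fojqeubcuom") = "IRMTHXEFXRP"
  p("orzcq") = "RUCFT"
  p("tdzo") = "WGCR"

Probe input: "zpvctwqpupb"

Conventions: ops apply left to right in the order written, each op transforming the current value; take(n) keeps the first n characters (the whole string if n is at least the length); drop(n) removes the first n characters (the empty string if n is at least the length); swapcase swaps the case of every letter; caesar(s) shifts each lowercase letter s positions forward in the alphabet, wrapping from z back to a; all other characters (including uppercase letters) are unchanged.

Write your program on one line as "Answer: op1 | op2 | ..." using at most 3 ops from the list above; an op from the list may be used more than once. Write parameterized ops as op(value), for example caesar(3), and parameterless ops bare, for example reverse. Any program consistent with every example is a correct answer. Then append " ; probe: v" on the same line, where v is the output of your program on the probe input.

caesar(17) | caesar(12) | swapcase ; probe: "CSYFWZTSXSE"

Check, running the answer program on each example:
  "lvbizt" -> "cmszqk" -> "oyelcw" -> "OYELCW"
  "fojqeubcuom" -> "wfahvlstlfd" -> "irmthxefxrp" -> "IRMTHXEFXRP"
  "orzcq" -> "fiqth" -> "rucft" -> "RUCFT"
  "tdzo" -> "kuqf" -> "wgcr" -> "WGCR"
  probe: "zpvctwqpupb" -> "qgmtknhglgs" -> "csyfwztsxse" -> "CSYFWZTSXSE"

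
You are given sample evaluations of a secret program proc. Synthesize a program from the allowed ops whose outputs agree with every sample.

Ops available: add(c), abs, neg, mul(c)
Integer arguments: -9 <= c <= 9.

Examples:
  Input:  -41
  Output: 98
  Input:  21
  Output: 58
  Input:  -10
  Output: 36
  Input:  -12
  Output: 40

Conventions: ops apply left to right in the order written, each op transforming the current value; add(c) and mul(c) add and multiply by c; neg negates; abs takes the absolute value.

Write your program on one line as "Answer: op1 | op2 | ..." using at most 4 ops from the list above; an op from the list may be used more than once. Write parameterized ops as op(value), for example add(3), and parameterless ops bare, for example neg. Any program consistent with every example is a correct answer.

abs | add(8) | mul(-2) | neg

Check, running the answer program on each example:
  -41 -> 41 -> 49 -> -98 -> 98
  21 -> 21 -> 29 -> -58 -> 58
  -10 -> 10 -> 18 -> -36 -> 36
  -12 -> 12 -> 20 -> -40 -> 40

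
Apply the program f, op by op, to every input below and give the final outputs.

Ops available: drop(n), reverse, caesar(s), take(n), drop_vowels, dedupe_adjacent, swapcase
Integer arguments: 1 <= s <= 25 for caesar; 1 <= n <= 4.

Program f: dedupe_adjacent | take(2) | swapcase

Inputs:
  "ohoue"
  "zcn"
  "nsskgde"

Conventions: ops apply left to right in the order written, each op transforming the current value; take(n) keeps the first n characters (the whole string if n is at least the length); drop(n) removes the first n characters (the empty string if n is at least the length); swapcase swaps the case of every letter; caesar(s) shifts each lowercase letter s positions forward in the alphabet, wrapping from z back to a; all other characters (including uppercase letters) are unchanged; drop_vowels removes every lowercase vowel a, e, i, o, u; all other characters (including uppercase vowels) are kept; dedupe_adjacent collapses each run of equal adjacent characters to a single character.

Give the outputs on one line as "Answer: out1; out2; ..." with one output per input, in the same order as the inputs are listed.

"OH"; "ZC"; "NS"

Execution, op by op:
  "ohoue" -> "ohoue" -> "oh" -> "OH"
  "zcn" -> "zcn" -> "zc" -> "ZC"
  "nsskgde" -> "nskgde" -> "ns" -> "NS"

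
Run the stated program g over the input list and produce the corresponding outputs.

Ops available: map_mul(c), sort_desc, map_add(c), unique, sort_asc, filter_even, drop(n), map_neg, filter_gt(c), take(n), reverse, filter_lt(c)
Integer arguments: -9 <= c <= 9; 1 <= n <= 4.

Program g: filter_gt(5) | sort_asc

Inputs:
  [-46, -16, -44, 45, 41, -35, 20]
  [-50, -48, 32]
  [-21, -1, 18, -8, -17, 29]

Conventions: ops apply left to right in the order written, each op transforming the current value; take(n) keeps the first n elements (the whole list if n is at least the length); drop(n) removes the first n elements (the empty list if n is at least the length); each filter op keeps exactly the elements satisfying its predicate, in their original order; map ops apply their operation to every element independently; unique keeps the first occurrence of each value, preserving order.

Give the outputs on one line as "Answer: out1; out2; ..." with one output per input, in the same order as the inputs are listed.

[20, 41, 45]; [32]; [18, 29]

Execution, op by op:
  [-46, -16, -44, 45, 41, -35, 20] -> [45, 41, 20] -> [20, 41, 45]
  [-50, -48, 32] -> [32] -> [32]
  [-21, -1, 18, -8, -17, 29] -> [18, 29] -> [18, 29]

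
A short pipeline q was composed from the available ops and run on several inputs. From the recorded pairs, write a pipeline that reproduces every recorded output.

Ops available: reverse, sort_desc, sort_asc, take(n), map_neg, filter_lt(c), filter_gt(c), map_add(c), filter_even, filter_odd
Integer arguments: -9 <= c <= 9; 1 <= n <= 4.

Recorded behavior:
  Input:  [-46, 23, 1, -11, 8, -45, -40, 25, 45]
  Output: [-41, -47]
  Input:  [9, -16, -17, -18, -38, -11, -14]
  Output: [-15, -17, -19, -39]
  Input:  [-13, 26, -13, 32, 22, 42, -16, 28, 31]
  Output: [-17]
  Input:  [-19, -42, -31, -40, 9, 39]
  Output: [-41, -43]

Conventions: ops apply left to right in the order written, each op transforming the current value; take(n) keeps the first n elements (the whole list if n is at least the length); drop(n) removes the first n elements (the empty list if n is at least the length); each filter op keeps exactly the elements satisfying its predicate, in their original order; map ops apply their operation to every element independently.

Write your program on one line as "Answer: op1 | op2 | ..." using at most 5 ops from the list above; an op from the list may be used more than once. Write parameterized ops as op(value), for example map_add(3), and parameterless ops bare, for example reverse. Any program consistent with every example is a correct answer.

reverse | filter_even | map_add(-1) | filter_lt(-5) | sort_desc

Check, running the answer program on each example:
  [-46, 23, 1, -11, 8, -45, -40, 25, 45] -> [45, 25, -40, -45, 8, -11, 1, 23, -46] -> [-40, 8, -46] -> [-41, 7, -47] -> [-41, -47] -> [-41, -47]
  [9, -16, -17, -18, -38, -11, -14] -> [-14, -11, -38, -18, -17, -16, 9] -> [-14, -38, -18, -16] -> [-15, -39, -19, -17] -> [-15, -39, -19, -17] -> [-15, -17, -19, -39]
  [-13, 26, -13, 32, 22, 42, -16, 28, 31] -> [31, 28, -16, 42, 22, 32, -13, 26, -13] -> [28, -16, 42, 22, 32, 26] -> [27, -17, 41, 21, 31, 25] -> [-17] -> [-17]
  [-19, -42, -31, -40, 9, 39] -> [39, 9, -40, -31, -42, -19] -> [-40, -42] -> [-41, -43] -> [-41, -43] -> [-41, -43]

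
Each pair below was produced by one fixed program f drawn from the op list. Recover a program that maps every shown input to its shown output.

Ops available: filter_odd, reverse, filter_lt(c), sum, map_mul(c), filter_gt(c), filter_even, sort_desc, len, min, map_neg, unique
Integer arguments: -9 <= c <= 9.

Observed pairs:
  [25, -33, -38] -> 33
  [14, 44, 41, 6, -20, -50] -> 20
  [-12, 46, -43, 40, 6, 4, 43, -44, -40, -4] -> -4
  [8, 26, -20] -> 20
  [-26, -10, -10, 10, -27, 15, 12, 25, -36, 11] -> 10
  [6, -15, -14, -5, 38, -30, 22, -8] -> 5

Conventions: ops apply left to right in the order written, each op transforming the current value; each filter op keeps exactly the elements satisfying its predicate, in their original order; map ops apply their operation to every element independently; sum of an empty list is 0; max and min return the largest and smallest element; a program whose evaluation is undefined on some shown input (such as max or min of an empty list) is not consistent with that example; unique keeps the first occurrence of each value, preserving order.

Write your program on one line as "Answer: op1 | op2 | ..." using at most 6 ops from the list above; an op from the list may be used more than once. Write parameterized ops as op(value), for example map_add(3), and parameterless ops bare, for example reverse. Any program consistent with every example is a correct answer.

reverse | unique | filter_lt(5) | map_neg | min

Check, running the answer program on each example:
  [25, -33, -38] -> [-38, -33, 25] -> [-38, -33, 25] -> [-38, -33] -> [38, 33] -> 33
  [14, 44, 41, 6, -20, -50] -> [-50, -20, 6, 41, 44, 14] -> [-50, -20, 6, 41, 44, 14] -> [-50, -20] -> [50, 20] -> 20
  [-12, 46, -43, 40, 6, 4, 43, -44, -40, -4] -> [-4, -40, -44, 43, 4, 6, 40, -43, 46, -12] -> [-4, -40, -44, 43, 4, 6, 40, -43, 46, -12] -> [-4, -40, -44, 4, -43, -12] -> [4, 40, 44, -4, 43, 12] -> -4
  [8, 26, -20] -> [-20, 26, 8] -> [-20, 26, 8] -> [-20] -> [20] -> 20
  [-26, -10, -10, 10, -27, 15, 12, 25, -36, 11] -> [11, -36, 25, 12, 15, -27, 10, -10, -10, -26] -> [11, -36, 25, 12, 15, -27, 10, -10, -26] -> [-36, -27, -10, -26] -> [36, 27, 10, 26] -> 10
  [6, -15, -14, -5, 38, -30, 22, -8] -> [-8, 22, -30, 38, -5, -14, -15, 6] -> [-8, 22, -30, 38, -5, -14, -15, 6] -> [-8, -30, -5, -14, -15] -> [8, 30, 5, 14, 15] -> 5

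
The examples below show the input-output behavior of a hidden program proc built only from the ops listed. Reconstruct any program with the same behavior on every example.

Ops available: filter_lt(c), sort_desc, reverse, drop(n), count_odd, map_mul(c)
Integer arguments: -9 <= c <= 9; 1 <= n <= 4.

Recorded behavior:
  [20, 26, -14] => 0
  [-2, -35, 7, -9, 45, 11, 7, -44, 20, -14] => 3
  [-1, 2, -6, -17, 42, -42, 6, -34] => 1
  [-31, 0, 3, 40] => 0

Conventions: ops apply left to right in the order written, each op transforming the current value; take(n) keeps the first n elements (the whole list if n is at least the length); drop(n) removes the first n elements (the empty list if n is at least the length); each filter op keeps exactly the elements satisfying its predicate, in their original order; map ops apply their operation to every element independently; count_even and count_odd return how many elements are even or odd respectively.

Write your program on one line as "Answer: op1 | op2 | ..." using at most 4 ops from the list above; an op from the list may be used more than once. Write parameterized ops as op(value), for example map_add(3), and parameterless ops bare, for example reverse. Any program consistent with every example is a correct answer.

sort_desc | drop(4) | count_odd

Check, running the answer program on each example:
  [20, 26, -14] -> [26, 20, -14] -> [] -> 0
  [-2, -35, 7, -9, 45, 11, 7, -44, 20, -14] -> [45, 20, 11, 7, 7, -2, -9, -14, -35, -44] -> [7, -2, -9, -14, -35, -44] -> 3
  [-1, 2, -6, -17, 42, -42, 6, -34] -> [42, 6, 2, -1, -6, -17, -34, -42] -> [-6, -17, -34, -42] -> 1
  [-31, 0, 3, 40] -> [40, 3, 0, -31] -> [] -> 0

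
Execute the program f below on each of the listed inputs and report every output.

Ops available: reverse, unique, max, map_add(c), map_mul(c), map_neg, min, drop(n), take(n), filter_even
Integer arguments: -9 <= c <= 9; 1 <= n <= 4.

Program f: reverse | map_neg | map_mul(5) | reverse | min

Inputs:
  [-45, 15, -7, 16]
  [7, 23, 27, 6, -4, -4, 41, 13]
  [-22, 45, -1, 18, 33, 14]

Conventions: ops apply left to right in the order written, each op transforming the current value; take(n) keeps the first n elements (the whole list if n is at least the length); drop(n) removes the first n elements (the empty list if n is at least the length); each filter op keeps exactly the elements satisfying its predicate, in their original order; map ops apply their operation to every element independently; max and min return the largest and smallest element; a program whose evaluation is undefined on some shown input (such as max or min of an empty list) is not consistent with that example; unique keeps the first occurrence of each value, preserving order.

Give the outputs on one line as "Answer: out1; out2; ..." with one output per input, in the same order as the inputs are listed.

Execution, op by op:
  [-45, 15, -7, 16] -> [16, -7, 15, -45] -> [-16, 7, -15, 45] -> [-80, 35, -75, 225] -> [225, -75, 35, -80] -> -80
  [7, 23, 27, 6, -4, -4, 41, 13] -> [13, 41, -4, -4, 6, 27, 23, 7] -> [-13, -41, 4, 4, -6, -27, -23, -7] -> [-65, -205, 20, 20, -30, -135, -115, -35] -> [-35, -115, -135, -30, 20, 20, -205, -65] -> -205
  [-22, 45, -1, 18, 33, 14] -> [14, 33, 18, -1, 45, -22] -> [-14, -33, -18, 1, -45, 22] -> [-70, -165, -90, 5, -225, 110] -> [110, -225, 5, -90, -165, -70] -> -225

-80; -205; -225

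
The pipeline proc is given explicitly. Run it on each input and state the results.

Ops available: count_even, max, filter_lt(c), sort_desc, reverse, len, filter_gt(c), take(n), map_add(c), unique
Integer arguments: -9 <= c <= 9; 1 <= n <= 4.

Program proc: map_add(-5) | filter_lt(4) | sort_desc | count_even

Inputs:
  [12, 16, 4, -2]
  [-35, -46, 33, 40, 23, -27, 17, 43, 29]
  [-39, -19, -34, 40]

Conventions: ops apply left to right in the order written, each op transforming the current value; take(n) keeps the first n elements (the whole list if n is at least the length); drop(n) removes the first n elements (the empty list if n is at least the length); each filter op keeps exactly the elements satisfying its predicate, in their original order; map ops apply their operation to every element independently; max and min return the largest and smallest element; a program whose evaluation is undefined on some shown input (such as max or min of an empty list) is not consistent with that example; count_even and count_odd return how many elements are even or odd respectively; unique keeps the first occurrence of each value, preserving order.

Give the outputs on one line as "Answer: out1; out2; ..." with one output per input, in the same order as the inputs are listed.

0; 2; 2

Execution, op by op:
  [12, 16, 4, -2] -> [7, 11, -1, -7] -> [-1, -7] -> [-1, -7] -> 0
  [-35, -46, 33, 40, 23, -27, 17, 43, 29] -> [-40, -51, 28, 35, 18, -32, 12, 38, 24] -> [-40, -51, -32] -> [-32, -40, -51] -> 2
  [-39, -19, -34, 40] -> [-44, -24, -39, 35] -> [-44, -24, -39] -> [-24, -39, -44] -> 2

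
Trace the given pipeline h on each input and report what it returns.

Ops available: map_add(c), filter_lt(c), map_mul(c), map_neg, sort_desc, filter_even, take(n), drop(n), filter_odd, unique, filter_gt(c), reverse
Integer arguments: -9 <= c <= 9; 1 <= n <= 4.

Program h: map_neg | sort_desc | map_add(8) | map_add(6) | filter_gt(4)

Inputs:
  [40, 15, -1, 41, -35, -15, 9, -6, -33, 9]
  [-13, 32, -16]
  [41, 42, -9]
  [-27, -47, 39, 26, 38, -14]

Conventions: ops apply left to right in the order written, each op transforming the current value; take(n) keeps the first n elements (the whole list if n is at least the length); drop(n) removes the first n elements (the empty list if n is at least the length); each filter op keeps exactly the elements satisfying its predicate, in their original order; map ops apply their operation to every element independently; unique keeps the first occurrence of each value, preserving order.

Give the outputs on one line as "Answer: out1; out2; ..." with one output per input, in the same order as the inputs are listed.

Execution, op by op:
  [40, 15, -1, 41, -35, -15, 9, -6, -33, 9] -> [-40, -15, 1, -41, 35, 15, -9, 6, 33, -9] -> [35, 33, 15, 6, 1, -9, -9, -15, -40, -41] -> [43, 41, 23, 14, 9, -1, -1, -7, -32, -33] -> [49, 47, 29, 20, 15, 5, 5, -1, -26, -27] -> [49, 47, 29, 20, 15, 5, 5]
  [-13, 32, -16] -> [13, -32, 16] -> [16, 13, -32] -> [24, 21, -24] -> [30, 27, -18] -> [30, 27]
  [41, 42, -9] -> [-41, -42, 9] -> [9, -41, -42] -> [17, -33, -34] -> [23, -27, -28] -> [23]
  [-27, -47, 39, 26, 38, -14] -> [27, 47, -39, -26, -38, 14] -> [47, 27, 14, -26, -38, -39] -> [55, 35, 22, -18, -30, -31] -> [61, 41, 28, -12, -24, -25] -> [61, 41, 28]

[49, 47, 29, 20, 15, 5, 5]; [30, 27]; [23]; [61, 41, 28]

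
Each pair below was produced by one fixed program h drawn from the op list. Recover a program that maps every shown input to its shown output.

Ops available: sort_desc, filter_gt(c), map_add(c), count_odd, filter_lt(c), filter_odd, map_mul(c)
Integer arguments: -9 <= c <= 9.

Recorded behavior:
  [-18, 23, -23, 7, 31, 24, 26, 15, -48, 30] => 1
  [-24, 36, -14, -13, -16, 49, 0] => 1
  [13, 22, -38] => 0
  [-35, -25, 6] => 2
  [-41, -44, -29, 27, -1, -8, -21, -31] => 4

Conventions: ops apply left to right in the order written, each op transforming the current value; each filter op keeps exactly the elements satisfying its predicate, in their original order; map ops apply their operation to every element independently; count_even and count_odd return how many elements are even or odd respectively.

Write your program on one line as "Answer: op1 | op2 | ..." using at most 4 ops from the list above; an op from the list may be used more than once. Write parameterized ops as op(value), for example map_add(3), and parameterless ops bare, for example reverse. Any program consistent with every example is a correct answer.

sort_desc | filter_lt(-4) | map_add(2) | count_odd

Check, running the answer program on each example:
  [-18, 23, -23, 7, 31, 24, 26, 15, -48, 30] -> [31, 30, 26, 24, 23, 15, 7, -18, -23, -48] -> [-18, -23, -48] -> [-16, -21, -46] -> 1
  [-24, 36, -14, -13, -16, 49, 0] -> [49, 36, 0, -13, -14, -16, -24] -> [-13, -14, -16, -24] -> [-11, -12, -14, -22] -> 1
  [13, 22, -38] -> [22, 13, -38] -> [-38] -> [-36] -> 0
  [-35, -25, 6] -> [6, -25, -35] -> [-25, -35] -> [-23, -33] -> 2
  [-41, -44, -29, 27, -1, -8, -21, -31] -> [27, -1, -8, -21, -29, -31, -41, -44] -> [-8, -21, -29, -31, -41, -44] -> [-6, -19, -27, -29, -39, -42] -> 4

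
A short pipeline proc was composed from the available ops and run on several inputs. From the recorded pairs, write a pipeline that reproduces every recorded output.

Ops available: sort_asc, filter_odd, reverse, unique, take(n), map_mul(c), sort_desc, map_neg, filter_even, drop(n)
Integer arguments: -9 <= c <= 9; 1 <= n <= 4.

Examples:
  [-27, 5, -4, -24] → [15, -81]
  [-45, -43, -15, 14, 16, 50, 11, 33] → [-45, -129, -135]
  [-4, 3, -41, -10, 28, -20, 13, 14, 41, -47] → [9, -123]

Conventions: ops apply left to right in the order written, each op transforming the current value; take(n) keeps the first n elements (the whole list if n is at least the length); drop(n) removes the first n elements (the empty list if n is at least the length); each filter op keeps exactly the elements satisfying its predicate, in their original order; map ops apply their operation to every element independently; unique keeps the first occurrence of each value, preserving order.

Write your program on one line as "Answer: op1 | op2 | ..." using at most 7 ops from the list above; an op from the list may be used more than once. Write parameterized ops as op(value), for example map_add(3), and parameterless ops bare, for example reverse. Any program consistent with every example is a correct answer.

take(4) | filter_odd | sort_asc | reverse | map_mul(-3) | map_neg

Check, running the answer program on each example:
  [-27, 5, -4, -24] -> [-27, 5, -4, -24] -> [-27, 5] -> [-27, 5] -> [5, -27] -> [-15, 81] -> [15, -81]
  [-45, -43, -15, 14, 16, 50, 11, 33] -> [-45, -43, -15, 14] -> [-45, -43, -15] -> [-45, -43, -15] -> [-15, -43, -45] -> [45, 129, 135] -> [-45, -129, -135]
  [-4, 3, -41, -10, 28, -20, 13, 14, 41, -47] -> [-4, 3, -41, -10] -> [3, -41] -> [-41, 3] -> [3, -41] -> [-9, 123] -> [9, -123]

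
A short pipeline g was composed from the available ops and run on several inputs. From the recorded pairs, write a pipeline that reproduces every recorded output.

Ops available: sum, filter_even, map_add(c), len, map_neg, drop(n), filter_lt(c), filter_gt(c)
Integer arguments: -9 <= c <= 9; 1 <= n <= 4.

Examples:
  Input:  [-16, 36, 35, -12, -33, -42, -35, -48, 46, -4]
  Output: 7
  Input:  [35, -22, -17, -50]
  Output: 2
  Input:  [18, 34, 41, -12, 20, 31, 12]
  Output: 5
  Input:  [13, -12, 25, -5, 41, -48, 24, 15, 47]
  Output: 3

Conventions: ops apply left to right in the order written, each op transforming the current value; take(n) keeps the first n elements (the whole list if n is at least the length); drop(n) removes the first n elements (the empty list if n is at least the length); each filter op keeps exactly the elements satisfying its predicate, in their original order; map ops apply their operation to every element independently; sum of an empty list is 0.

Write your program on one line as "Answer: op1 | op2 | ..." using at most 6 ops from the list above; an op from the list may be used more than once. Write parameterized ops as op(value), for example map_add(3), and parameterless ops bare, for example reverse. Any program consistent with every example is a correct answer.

map_add(4) | filter_even | map_add(1) | map_neg | len

Check, running the answer program on each example:
  [-16, 36, 35, -12, -33, -42, -35, -48, 46, -4] -> [-12, 40, 39, -8, -29, -38, -31, -44, 50, 0] -> [-12, 40, -8, -38, -44, 50, 0] -> [-11, 41, -7, -37, -43, 51, 1] -> [11, -41, 7, 37, 43, -51, -1] -> 7
  [35, -22, -17, -50] -> [39, -18, -13, -46] -> [-18, -46] -> [-17, -45] -> [17, 45] -> 2
  [18, 34, 41, -12, 20, 31, 12] -> [22, 38, 45, -8, 24, 35, 16] -> [22, 38, -8, 24, 16] -> [23, 39, -7, 25, 17] -> [-23, -39, 7, -25, -17] -> 5
  [13, -12, 25, -5, 41, -48, 24, 15, 47] -> [17, -8, 29, -1, 45, -44, 28, 19, 51] -> [-8, -44, 28] -> [-7, -43, 29] -> [7, 43, -29] -> 3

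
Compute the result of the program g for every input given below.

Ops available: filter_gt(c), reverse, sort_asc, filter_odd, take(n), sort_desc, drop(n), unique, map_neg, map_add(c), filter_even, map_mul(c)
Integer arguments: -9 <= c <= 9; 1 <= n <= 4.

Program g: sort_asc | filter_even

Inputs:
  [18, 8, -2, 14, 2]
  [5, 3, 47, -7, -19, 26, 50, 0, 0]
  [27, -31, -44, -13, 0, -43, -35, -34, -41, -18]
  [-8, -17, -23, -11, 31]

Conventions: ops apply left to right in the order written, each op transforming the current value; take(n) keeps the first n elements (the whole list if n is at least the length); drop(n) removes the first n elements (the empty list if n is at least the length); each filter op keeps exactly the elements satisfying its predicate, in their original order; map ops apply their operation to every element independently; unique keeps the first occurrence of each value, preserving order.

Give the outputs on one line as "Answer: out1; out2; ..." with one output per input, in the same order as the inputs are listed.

Execution, op by op:
  [18, 8, -2, 14, 2] -> [-2, 2, 8, 14, 18] -> [-2, 2, 8, 14, 18]
  [5, 3, 47, -7, -19, 26, 50, 0, 0] -> [-19, -7, 0, 0, 3, 5, 26, 47, 50] -> [0, 0, 26, 50]
  [27, -31, -44, -13, 0, -43, -35, -34, -41, -18] -> [-44, -43, -41, -35, -34, -31, -18, -13, 0, 27] -> [-44, -34, -18, 0]
  [-8, -17, -23, -11, 31] -> [-23, -17, -11, -8, 31] -> [-8]

[-2, 2, 8, 14, 18]; [0, 0, 26, 50]; [-44, -34, -18, 0]; [-8]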